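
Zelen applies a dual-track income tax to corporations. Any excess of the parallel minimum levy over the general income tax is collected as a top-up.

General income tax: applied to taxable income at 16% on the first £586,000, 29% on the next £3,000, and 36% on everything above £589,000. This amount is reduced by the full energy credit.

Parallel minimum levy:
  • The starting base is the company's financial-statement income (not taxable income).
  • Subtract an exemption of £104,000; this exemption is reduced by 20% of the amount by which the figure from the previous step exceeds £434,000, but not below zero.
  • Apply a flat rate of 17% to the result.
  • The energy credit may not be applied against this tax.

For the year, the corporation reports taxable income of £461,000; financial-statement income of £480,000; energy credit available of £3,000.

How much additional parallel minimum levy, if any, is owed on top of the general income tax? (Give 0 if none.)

General income tax:
  £461,000 × 16% = £73,760
  Less energy credit £3,000 → £70,760

Parallel minimum levy:
  Base (financial-statement income): £480,000
  Exemption: £104,000 − 20% × (£480,000 − £434,000) = £104,000 − £9,200 = £94,800
  Base: £480,000 − £94,800 = £385,200
  £385,200 × 17% = £65,484

£65,484 ≤ £70,760, so no add-on is due.

£0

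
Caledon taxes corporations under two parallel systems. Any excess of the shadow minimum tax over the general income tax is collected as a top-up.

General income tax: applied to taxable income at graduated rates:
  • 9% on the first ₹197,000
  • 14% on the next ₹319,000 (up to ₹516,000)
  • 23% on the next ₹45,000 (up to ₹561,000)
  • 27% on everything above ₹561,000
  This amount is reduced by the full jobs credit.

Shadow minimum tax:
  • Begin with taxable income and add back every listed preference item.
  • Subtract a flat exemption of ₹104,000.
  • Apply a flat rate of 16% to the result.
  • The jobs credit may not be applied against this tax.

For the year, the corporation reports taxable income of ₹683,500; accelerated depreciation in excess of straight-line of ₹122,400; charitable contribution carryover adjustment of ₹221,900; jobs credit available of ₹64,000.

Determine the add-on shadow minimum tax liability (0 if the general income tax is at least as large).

₹105,993

General income tax:
  ₹197,000 × 9% = ₹17,730
  ₹319,000 × 14% = ₹44,660
  ₹45,000 × 23% = ₹10,350
  ₹122,500 × 27% = ₹33,075
  → ₹105,815
  Less jobs credit ₹64,000 → ₹41,815

Shadow minimum tax:
  Adjusted income: ₹683,500 + ₹122,400 + ₹221,900 = ₹1,027,800
  Less exemption ₹104,000 → base ₹923,800
  ₹923,800 × 16% = ₹147,808

Excess of shadow minimum tax over general income tax: ₹147,808 − ₹41,815 = ₹105,993.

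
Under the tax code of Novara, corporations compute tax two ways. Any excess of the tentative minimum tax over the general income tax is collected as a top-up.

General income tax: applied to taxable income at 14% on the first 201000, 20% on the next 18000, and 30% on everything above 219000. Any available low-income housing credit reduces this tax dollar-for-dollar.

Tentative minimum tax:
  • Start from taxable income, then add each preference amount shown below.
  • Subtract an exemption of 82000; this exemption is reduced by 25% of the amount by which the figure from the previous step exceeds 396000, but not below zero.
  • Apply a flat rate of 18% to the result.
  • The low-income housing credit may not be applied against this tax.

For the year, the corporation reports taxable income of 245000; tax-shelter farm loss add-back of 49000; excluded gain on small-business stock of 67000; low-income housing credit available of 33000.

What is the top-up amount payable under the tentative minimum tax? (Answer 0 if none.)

General income tax:
  201000 × 14% = 28140
  18000 × 20% = 3600
  26000 × 30% = 7800
  → 39540
  Less low-income housing credit 33000 → 6540

Tentative minimum tax:
  Adjusted income: 245000 + 49000 + 67000 = 361000
  Exemption: 361000 ≤ 396000, so full 82000 applies
  Base: 361000 − 82000 = 279000
  279000 × 18% = 50220

Excess of tentative minimum tax over general income tax: 50220 − 6540 = 43680.

43680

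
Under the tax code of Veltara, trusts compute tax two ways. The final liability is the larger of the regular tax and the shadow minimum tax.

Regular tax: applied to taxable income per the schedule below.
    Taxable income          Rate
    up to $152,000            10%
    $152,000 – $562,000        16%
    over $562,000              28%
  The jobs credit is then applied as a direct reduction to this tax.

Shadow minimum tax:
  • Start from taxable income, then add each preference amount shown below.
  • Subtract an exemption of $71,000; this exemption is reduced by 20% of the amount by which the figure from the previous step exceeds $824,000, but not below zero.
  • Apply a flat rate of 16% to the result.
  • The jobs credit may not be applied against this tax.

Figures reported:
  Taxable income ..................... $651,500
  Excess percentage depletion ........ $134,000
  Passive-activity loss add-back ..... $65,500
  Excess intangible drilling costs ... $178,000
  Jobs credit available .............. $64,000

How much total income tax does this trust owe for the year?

$159,840

Regular tax:
  $152,000 × 10% = $15,200
  $410,000 × 16% = $65,600
  $89,500 × 28% = $25,060
  → $105,860
  Less jobs credit $64,000 → $41,860

Shadow minimum tax:
  Adjusted income: $651,500 + $134,000 + $65,500 + $178,000 = $1,029,000
  Exemption: $71,000 − 20% × ($1,029,000 − $824,000) = $71,000 − $41,000 = $30,000
  Base: $1,029,000 − $30,000 = $999,000
  $999,000 × 16% = $159,840

$159,840 > $41,860, so the shadow minimum tax is the binding amount.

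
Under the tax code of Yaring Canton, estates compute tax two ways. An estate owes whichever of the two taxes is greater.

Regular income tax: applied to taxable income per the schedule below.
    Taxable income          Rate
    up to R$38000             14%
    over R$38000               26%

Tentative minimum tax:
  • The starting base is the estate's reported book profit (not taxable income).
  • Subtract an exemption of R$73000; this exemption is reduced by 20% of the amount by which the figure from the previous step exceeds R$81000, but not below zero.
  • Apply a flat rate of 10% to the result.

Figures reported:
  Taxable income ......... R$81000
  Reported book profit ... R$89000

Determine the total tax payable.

R$16500

Regular income tax:
  R$38000 × 14% = R$5320
  R$43000 × 26% = R$11180
  → R$16500

Tentative minimum tax:
  Base (reported book profit): R$89000
  Exemption: R$73000 − 20% × (R$89000 − R$81000) = R$73000 − R$1600 = R$71400
  Base: R$89000 − R$71400 = R$17600
  R$17600 × 10% = R$1760

R$16500 > R$1760, so the regular income tax governs.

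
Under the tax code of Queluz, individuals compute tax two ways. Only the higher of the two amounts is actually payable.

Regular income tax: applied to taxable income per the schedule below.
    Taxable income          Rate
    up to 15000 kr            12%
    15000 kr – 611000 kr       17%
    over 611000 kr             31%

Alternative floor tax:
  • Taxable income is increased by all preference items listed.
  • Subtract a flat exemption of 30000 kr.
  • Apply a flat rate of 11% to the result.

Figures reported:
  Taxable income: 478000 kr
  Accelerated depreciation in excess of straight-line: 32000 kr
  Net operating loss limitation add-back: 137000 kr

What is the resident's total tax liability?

80510 kr

Alternative floor tax:
  Adjusted income: 478000 kr + 32000 kr + 137000 kr = 647000 kr
  Less exemption 30000 kr → base 617000 kr
  617000 kr × 11% = 67870 kr

Regular income tax:
  15000 kr × 12% = 1800 kr
  463000 kr × 17% = 78710 kr
  → 80510 kr

80510 kr > 67870 kr, so the regular income tax governs.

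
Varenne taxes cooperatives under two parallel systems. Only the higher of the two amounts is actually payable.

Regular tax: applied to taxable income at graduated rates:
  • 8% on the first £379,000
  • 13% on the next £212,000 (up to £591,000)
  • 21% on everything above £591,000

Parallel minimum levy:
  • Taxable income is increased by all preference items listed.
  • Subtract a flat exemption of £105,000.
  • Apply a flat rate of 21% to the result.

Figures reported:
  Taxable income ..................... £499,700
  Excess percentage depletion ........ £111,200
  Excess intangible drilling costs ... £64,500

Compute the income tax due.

Regular tax:
  £379,000 × 8% = £30,320
  £120,700 × 13% = £15,691
  → £46,011

Parallel minimum levy:
  Adjusted income: £499,700 + £111,200 + £64,500 = £675,400
  Less exemption £105,000 → base £570,400
  £570,400 × 21% = £119,784

£119,784 > £46,011, so the parallel minimum levy is the binding amount.

£119,784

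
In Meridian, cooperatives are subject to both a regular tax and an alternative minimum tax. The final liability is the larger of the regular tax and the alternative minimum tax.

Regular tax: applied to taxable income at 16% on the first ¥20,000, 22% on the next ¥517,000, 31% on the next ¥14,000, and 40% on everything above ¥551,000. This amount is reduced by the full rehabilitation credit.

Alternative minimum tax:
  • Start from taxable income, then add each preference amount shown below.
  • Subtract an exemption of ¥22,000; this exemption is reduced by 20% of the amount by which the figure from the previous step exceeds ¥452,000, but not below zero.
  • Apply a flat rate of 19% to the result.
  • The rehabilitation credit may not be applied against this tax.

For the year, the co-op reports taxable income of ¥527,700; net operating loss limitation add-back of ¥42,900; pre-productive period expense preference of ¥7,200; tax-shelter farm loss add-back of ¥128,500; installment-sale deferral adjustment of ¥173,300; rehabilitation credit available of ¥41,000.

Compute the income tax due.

Alternative minimum tax:
  Adjusted income: ¥527,700 + ¥42,900 + ¥7,200 + ¥128,500 + ¥173,300 = ¥879,600
  Exemption: 20% × (¥879,600 − ¥452,000) = ¥85,520 ≥ ¥22,000, so the exemption is fully phased out
  Base: ¥879,600 − ¥0 = ¥879,600
  ¥879,600 × 19% = ¥167,124

Regular tax:
  ¥20,000 × 16% = ¥3,200
  ¥507,700 × 22% = ¥111,694
  → ¥114,894
  Less rehabilitation credit ¥41,000 → ¥73,894

¥167,124 > ¥73,894, so the alternative minimum tax is the binding amount.

¥167,124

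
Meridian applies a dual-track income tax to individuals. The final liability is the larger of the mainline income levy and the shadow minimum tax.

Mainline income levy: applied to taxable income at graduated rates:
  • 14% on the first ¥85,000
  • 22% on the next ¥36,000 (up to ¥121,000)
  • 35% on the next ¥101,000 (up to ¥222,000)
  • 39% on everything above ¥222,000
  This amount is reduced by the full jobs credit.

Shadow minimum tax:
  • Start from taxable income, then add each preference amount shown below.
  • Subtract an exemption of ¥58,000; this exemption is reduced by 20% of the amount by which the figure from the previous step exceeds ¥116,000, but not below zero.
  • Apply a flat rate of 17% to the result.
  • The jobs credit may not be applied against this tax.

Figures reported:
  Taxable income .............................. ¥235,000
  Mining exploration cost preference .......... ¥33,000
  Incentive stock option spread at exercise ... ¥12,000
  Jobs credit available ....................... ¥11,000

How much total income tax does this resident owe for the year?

¥49,240

Shadow minimum tax:
  Adjusted income: ¥235,000 + ¥33,000 + ¥12,000 = ¥280,000
  Exemption: ¥58,000 − 20% × (¥280,000 − ¥116,000) = ¥58,000 − ¥32,800 = ¥25,200
  Base: ¥280,000 − ¥25,200 = ¥254,800
  ¥254,800 × 17% = ¥43,316

Mainline income levy:
  ¥85,000 × 14% = ¥11,900
  ¥36,000 × 22% = ¥7,920
  ¥101,000 × 35% = ¥35,350
  ¥13,000 × 39% = ¥5,070
  → ¥60,240
  Less jobs credit ¥11,000 → ¥49,240

¥49,240 > ¥43,316, so the mainline income levy governs.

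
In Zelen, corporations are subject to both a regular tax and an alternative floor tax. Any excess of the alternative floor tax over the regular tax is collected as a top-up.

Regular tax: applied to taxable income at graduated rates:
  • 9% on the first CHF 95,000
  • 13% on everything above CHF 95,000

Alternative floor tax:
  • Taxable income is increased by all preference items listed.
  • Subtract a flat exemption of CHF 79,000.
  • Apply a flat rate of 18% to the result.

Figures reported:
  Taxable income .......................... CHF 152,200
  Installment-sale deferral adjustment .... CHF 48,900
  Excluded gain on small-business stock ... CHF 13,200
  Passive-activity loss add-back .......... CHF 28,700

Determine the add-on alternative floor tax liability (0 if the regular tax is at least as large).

Alternative floor tax:
  Adjusted income: CHF 152,200 + CHF 48,900 + CHF 13,200 + CHF 28,700 = CHF 243,000
  Less exemption CHF 79,000 → base CHF 164,000
  CHF 164,000 × 18% = CHF 29,520

Regular tax:
  CHF 95,000 × 9% = CHF 8,550
  CHF 57,200 × 13% = CHF 7,436
  → CHF 15,986

Excess of alternative floor tax over regular tax: CHF 29,520 − CHF 15,986 = CHF 13,534.

CHF 13,534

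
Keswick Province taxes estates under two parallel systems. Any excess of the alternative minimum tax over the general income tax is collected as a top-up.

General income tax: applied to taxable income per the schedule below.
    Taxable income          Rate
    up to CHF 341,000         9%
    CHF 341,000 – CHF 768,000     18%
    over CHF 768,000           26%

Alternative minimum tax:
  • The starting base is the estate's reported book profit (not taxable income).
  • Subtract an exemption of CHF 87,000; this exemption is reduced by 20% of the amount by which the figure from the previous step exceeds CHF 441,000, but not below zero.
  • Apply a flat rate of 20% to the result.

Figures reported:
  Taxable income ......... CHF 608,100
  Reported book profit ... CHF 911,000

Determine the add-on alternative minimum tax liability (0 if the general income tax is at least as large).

General income tax:
  CHF 341,000 × 9% = CHF 30,690
  CHF 267,100 × 18% = CHF 48,078
  → CHF 78,768

Alternative minimum tax:
  Base (reported book profit): CHF 911,000
  Exemption: 20% × (CHF 911,000 − CHF 441,000) = CHF 94,000 ≥ CHF 87,000, so the exemption is fully phased out
  Base: CHF 911,000 − CHF 0 = CHF 911,000
  CHF 911,000 × 20% = CHF 182,200

Excess of alternative minimum tax over general income tax: CHF 182,200 − CHF 78,768 = CHF 103,432.

CHF 103,432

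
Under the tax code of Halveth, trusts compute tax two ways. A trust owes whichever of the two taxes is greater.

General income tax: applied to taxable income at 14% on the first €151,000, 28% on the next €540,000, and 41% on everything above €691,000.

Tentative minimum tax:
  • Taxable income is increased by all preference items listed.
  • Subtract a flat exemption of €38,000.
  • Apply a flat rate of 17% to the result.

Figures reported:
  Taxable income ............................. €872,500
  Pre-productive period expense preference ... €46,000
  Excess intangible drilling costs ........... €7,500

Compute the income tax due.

Tentative minimum tax:
  Adjusted income: €872,500 + €46,000 + €7,500 = €926,000
  Less exemption €38,000 → base €888,000
  €888,000 × 17% = €150,960

General income tax:
  €151,000 × 14% = €21,140
  €540,000 × 28% = €151,200
  €181,500 × 41% = €74,415
  → €246,755

€246,755 > €150,960, so the general income tax governs.

€246,755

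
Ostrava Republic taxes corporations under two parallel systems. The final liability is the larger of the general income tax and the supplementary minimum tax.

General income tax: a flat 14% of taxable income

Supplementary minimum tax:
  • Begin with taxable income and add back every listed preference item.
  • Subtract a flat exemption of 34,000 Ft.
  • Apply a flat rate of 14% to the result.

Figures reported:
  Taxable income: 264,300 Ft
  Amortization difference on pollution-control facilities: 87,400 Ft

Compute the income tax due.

General income tax:
  264,300 Ft × 14% = 37,002 Ft

Supplementary minimum tax:
  Adjusted income: 264,300 Ft + 87,400 Ft = 351,700 Ft
  Less exemption 34,000 Ft → base 317,700 Ft
  317,700 Ft × 14% = 44,478 Ft

44,478 Ft > 37,002 Ft, so the supplementary minimum tax is the binding amount.

44,478 Ft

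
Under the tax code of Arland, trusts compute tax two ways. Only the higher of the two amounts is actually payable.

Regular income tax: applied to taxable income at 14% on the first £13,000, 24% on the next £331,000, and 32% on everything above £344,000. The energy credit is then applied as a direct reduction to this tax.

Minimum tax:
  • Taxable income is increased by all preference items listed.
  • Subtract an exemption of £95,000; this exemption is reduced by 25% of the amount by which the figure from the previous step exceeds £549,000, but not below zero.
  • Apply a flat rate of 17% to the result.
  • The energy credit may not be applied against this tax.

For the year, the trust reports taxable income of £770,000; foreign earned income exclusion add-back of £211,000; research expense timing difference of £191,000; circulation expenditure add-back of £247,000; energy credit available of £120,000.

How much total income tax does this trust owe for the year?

Regular income tax:
  £13,000 × 14% = £1,820
  £331,000 × 24% = £79,440
  £426,000 × 32% = £136,320
  → £217,580
  Less energy credit £120,000 → £97,580

Minimum tax:
  Adjusted income: £770,000 + £211,000 + £191,000 + £247,000 = £1,419,000
  Exemption: 25% × (£1,419,000 − £549,000) = £217,500 ≥ £95,000, so the exemption is fully phased out
  Base: £1,419,000 − £0 = £1,419,000
  £1,419,000 × 17% = £241,230

£241,230 > £97,580, so the minimum tax is the binding amount.

£241,230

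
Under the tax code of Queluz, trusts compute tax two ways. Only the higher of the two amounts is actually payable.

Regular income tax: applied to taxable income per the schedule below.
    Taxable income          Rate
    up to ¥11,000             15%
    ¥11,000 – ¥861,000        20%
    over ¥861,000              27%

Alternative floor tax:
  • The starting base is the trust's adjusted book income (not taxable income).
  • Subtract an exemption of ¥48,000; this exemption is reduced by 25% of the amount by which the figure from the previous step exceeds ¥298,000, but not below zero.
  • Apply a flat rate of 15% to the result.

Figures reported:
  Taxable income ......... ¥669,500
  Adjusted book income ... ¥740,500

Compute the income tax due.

¥133,350

Alternative floor tax:
  Base (adjusted book income): ¥740,500
  Exemption: 25% × (¥740,500 − ¥298,000) = ¥110,625 ≥ ¥48,000, so the exemption is fully phased out
  Base: ¥740,500 − ¥0 = ¥740,500
  ¥740,500 × 15% = ¥111,075

Regular income tax:
  ¥11,000 × 15% = ¥1,650
  ¥658,500 × 20% = ¥131,700
  → ¥133,350

¥133,350 > ¥111,075, so the regular income tax governs.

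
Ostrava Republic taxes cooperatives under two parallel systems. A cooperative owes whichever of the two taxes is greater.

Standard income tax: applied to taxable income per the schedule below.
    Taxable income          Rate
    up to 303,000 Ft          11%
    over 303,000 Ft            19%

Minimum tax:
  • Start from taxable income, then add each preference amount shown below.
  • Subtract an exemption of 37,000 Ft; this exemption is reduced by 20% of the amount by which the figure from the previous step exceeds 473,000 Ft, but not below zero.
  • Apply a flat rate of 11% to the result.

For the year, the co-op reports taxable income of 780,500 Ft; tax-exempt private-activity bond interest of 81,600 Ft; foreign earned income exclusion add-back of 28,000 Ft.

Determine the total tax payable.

124,055 Ft

Standard income tax:
  303,000 Ft × 11% = 33,330 Ft
  477,500 Ft × 19% = 90,725 Ft
  → 124,055 Ft

Minimum tax:
  Adjusted income: 780,500 Ft + 81,600 Ft + 28,000 Ft = 890,100 Ft
  Exemption: 20% × (890,100 Ft − 473,000 Ft) = 83,420 Ft ≥ 37,000 Ft, so the exemption is fully phased out
  Base: 890,100 Ft − 0 Ft = 890,100 Ft
  890,100 Ft × 11% = 97,911 Ft

124,055 Ft > 97,911 Ft, so the standard income tax governs.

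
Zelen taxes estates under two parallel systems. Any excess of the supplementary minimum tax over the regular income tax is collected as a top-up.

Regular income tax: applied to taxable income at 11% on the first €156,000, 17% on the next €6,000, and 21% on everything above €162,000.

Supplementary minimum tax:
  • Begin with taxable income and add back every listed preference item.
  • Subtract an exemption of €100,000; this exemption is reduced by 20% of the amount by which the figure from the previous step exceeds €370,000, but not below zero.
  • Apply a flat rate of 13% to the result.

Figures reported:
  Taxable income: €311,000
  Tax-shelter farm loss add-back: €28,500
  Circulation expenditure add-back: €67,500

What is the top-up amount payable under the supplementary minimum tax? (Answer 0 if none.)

€0

Supplementary minimum tax:
  Adjusted income: €311,000 + €28,500 + €67,500 = €407,000
  Exemption: €100,000 − 20% × (€407,000 − €370,000) = €100,000 − €7,400 = €92,600
  Base: €407,000 − €92,600 = €314,400
  €314,400 × 13% = €40,872

Regular income tax:
  €156,000 × 11% = €17,160
  €6,000 × 17% = €1,020
  €149,000 × 21% = €31,290
  → €49,470

€40,872 ≤ €49,470, so no add-on is due.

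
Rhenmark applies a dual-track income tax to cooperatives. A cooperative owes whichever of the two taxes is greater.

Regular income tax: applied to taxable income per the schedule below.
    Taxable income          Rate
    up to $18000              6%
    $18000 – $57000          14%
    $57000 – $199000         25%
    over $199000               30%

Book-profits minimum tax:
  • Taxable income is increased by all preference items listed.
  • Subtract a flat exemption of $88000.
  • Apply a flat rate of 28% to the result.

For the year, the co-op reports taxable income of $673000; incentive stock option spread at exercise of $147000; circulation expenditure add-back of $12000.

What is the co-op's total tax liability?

$208320

Regular income tax:
  $18000 × 6% = $1080
  $39000 × 14% = $5460
  $142000 × 25% = $35500
  $474000 × 30% = $142200
  → $184240

Book-profits minimum tax:
  Adjusted income: $673000 + $147000 + $12000 = $832000
  Less exemption $88000 → base $744000
  $744000 × 28% = $208320

$208320 > $184240, so the book-profits minimum tax is the binding amount.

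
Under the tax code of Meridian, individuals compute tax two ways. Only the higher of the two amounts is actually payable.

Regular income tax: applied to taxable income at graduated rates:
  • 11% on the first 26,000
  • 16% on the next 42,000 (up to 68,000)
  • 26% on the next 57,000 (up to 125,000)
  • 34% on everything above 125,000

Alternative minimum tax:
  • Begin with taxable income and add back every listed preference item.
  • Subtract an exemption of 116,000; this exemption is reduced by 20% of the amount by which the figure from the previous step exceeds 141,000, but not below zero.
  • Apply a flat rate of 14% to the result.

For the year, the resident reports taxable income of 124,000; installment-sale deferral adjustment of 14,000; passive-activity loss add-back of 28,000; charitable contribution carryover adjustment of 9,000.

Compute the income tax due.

Alternative minimum tax:
  Adjusted income: 124,000 + 14,000 + 28,000 + 9,000 = 175,000
  Exemption: 116,000 − 20% × (175,000 − 141,000) = 116,000 − 6,800 = 109,200
  Base: 175,000 − 109,200 = 65,800
  65,800 × 14% = 9,212

Regular income tax:
  26,000 × 11% = 2,860
  42,000 × 16% = 6,720
  56,000 × 26% = 14,560
  → 24,140

24,140 > 9,212, so the regular income tax governs.

24,140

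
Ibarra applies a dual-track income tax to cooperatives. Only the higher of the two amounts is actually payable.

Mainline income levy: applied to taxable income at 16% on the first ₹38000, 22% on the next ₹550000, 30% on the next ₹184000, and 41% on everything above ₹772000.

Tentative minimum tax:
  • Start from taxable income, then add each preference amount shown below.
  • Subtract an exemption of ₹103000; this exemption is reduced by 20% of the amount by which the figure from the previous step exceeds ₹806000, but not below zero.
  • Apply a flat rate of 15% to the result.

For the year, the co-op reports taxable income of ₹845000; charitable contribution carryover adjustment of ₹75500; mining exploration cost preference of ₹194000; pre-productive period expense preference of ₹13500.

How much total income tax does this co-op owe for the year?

₹212210

Mainline income levy:
  ₹38000 × 16% = ₹6080
  ₹550000 × 22% = ₹121000
  ₹184000 × 30% = ₹55200
  ₹73000 × 41% = ₹29930
  → ₹212210

Tentative minimum tax:
  Adjusted income: ₹845000 + ₹75500 + ₹194000 + ₹13500 = ₹1128000
  Exemption: ₹103000 − 20% × (₹1128000 − ₹806000) = ₹103000 − ₹64400 = ₹38600
  Base: ₹1128000 − ₹38600 = ₹1089400
  ₹1089400 × 15% = ₹163410

₹212210 > ₹163410, so the mainline income levy governs.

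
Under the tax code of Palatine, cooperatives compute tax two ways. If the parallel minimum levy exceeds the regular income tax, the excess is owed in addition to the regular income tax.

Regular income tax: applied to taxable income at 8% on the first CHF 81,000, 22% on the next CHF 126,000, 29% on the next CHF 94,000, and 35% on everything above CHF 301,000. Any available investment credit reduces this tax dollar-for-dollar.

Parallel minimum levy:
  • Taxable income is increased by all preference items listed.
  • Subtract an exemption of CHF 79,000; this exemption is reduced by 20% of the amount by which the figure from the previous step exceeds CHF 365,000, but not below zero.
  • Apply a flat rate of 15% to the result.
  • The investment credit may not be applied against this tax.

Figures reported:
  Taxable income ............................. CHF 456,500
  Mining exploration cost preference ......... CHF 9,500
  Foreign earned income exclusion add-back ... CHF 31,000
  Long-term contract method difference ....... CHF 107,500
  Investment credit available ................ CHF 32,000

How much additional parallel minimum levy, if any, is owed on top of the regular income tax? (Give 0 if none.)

CHF 2,125

Parallel minimum levy:
  Adjusted income: CHF 456,500 + CHF 9,500 + CHF 31,000 + CHF 107,500 = CHF 604,500
  Exemption: CHF 79,000 − 20% × (CHF 604,500 − CHF 365,000) = CHF 79,000 − CHF 47,900 = CHF 31,100
  Base: CHF 604,500 − CHF 31,100 = CHF 573,400
  CHF 573,400 × 15% = CHF 86,010

Regular income tax:
  CHF 81,000 × 8% = CHF 6,480
  CHF 126,000 × 22% = CHF 27,720
  CHF 94,000 × 29% = CHF 27,260
  CHF 155,500 × 35% = CHF 54,425
  → CHF 115,885
  Less investment credit CHF 32,000 → CHF 83,885

Excess of parallel minimum levy over regular income tax: CHF 86,010 − CHF 83,885 = CHF 2,125.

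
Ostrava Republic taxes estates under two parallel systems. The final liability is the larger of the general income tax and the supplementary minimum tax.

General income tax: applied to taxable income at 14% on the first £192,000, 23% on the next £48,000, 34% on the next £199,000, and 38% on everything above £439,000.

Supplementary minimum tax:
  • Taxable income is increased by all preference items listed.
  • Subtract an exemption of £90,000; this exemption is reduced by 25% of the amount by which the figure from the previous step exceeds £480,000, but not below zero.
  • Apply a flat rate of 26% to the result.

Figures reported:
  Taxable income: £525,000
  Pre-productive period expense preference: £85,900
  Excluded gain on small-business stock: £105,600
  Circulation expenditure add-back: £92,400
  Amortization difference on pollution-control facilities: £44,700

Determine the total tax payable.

General income tax:
  £192,000 × 14% = £26,880
  £48,000 × 23% = £11,040
  £199,000 × 34% = £67,660
  £86,000 × 38% = £32,680
  → £138,260

Supplementary minimum tax:
  Adjusted income: £525,000 + £85,900 + £105,600 + £92,400 + £44,700 = £853,600
  Exemption: 25% × (£853,600 − £480,000) = £93,400 ≥ £90,000, so the exemption is fully phased out
  Base: £853,600 − £0 = £853,600
  £853,600 × 26% = £221,936

£221,936 > £138,260, so the supplementary minimum tax is the binding amount.

£221,936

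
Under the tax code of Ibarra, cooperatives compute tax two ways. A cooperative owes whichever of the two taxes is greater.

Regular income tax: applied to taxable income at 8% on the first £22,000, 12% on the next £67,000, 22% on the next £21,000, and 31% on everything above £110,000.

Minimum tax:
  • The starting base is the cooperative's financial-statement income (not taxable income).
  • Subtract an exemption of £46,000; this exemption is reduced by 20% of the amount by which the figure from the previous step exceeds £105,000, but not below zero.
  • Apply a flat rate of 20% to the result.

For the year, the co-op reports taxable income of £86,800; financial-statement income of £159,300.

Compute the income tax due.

£24,832

Regular income tax:
  £22,000 × 8% = £1,760
  £64,800 × 12% = £7,776
  → £9,536

Minimum tax:
  Base (financial-statement income): £159,300
  Exemption: £46,000 − 20% × (£159,300 − £105,000) = £46,000 − £10,860 = £35,140
  Base: £159,300 − £35,140 = £124,160
  £124,160 × 20% = £24,832

£24,832 > £9,536, so the minimum tax is the binding amount.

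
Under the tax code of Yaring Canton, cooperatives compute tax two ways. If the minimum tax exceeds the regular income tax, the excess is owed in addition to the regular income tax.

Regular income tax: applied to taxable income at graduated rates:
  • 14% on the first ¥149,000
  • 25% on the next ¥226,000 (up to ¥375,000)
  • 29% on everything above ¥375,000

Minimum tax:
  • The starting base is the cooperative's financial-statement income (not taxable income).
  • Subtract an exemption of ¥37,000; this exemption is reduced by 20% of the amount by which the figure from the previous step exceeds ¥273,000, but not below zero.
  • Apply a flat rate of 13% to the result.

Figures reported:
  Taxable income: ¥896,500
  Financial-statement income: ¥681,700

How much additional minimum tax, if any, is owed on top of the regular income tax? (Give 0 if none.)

¥0

Regular income tax:
  ¥149,000 × 14% = ¥20,860
  ¥226,000 × 25% = ¥56,500
  ¥521,500 × 29% = ¥151,235
  → ¥228,595

Minimum tax:
  Base (financial-statement income): ¥681,700
  Exemption: 20% × (¥681,700 − ¥273,000) = ¥81,740 ≥ ¥37,000, so the exemption is fully phased out
  Base: ¥681,700 − ¥0 = ¥681,700
  ¥681,700 × 13% = ¥88,621

¥88,621 ≤ ¥228,595, so no add-on is due.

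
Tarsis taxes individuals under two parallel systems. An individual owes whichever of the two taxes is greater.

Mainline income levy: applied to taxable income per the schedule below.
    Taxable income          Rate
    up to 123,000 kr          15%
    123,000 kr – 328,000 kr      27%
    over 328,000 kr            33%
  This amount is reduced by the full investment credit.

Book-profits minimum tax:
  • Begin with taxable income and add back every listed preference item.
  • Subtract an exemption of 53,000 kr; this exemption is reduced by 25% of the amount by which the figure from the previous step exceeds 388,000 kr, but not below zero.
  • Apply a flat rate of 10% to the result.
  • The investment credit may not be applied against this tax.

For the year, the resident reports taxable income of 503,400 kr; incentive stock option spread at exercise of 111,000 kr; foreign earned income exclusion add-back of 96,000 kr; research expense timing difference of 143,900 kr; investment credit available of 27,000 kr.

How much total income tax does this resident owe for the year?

104,682 kr

Mainline income levy:
  123,000 kr × 15% = 18,450 kr
  205,000 kr × 27% = 55,350 kr
  175,400 kr × 33% = 57,882 kr
  → 131,682 kr
  Less investment credit 27,000 kr → 104,682 kr

Book-profits minimum tax:
  Adjusted income: 503,400 kr + 111,000 kr + 96,000 kr + 143,900 kr = 854,300 kr
  Exemption: 25% × (854,300 kr − 388,000 kr) = 116,575 kr ≥ 53,000 kr, so the exemption is fully phased out
  Base: 854,300 kr − 0 kr = 854,300 kr
  854,300 kr × 10% = 85,430 kr

104,682 kr > 85,430 kr, so the mainline income levy governs.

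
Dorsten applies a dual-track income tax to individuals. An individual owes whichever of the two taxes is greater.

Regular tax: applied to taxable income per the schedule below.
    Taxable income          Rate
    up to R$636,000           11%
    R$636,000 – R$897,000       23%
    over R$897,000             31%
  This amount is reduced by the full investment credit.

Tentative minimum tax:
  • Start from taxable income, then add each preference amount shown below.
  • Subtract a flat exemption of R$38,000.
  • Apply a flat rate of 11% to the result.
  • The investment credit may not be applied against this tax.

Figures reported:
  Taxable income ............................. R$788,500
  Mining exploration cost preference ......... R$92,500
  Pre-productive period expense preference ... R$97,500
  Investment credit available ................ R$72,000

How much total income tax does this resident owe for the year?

Tentative minimum tax:
  Adjusted income: R$788,500 + R$92,500 + R$97,500 = R$978,500
  Less exemption R$38,000 → base R$940,500
  R$940,500 × 11% = R$103,455

Regular tax:
  R$636,000 × 11% = R$69,960
  R$152,500 × 23% = R$35,075
  → R$105,035
  Less investment credit R$72,000 → R$33,035

R$103,455 > R$33,035, so the tentative minimum tax is the binding amount.

R$103,455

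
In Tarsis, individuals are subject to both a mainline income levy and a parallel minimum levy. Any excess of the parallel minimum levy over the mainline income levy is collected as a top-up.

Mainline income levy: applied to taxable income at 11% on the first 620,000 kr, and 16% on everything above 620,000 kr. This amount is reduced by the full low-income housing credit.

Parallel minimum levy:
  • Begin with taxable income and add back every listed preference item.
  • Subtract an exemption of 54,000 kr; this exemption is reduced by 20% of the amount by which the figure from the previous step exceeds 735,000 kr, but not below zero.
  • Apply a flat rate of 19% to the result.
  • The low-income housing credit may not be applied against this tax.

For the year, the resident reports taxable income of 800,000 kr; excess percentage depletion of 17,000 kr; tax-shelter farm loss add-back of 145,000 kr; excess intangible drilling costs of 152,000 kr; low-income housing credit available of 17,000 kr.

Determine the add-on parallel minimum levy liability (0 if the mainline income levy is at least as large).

131,660 kr

Mainline income levy:
  620,000 kr × 11% = 68,200 kr
  180,000 kr × 16% = 28,800 kr
  → 97,000 kr
  Less low-income housing credit 17,000 kr → 80,000 kr

Parallel minimum levy:
  Adjusted income: 800,000 kr + 17,000 kr + 145,000 kr + 152,000 kr = 1,114,000 kr
  Exemption: 20% × (1,114,000 kr − 735,000 kr) = 75,800 kr ≥ 54,000 kr, so the exemption is fully phased out
  Base: 1,114,000 kr − 0 kr = 1,114,000 kr
  1,114,000 kr × 19% = 211,660 kr

Excess of parallel minimum levy over mainline income levy: 211,660 kr − 80,000 kr = 131,660 kr.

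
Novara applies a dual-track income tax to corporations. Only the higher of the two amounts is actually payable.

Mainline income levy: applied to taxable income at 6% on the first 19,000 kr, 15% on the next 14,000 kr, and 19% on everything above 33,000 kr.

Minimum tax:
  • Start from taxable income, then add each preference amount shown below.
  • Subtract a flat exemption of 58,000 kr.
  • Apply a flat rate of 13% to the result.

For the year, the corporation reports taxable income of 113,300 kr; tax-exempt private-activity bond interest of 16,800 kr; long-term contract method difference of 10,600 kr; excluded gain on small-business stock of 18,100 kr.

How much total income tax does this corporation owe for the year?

18,497 kr

Mainline income levy:
  19,000 kr × 6% = 1,140 kr
  14,000 kr × 15% = 2,100 kr
  80,300 kr × 19% = 15,257 kr
  → 18,497 kr

Minimum tax:
  Adjusted income: 113,300 kr + 16,800 kr + 10,600 kr + 18,100 kr = 158,800 kr
  Less exemption 58,000 kr → base 100,800 kr
  100,800 kr × 13% = 13,104 kr

18,497 kr > 13,104 kr, so the mainline income levy governs.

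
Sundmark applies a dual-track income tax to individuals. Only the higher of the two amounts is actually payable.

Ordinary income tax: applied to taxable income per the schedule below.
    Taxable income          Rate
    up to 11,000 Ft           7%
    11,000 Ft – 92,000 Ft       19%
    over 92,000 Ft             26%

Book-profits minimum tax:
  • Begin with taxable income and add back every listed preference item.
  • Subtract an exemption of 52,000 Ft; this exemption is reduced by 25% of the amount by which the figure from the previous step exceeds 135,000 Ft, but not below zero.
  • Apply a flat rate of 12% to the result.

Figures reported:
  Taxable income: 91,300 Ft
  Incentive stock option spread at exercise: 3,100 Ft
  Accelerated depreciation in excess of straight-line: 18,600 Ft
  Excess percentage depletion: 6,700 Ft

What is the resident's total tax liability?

Ordinary income tax:
  11,000 Ft × 7% = 770 Ft
  80,300 Ft × 19% = 15,257 Ft
  → 16,027 Ft

Book-profits minimum tax:
  Adjusted income: 91,300 Ft + 3,100 Ft + 18,600 Ft + 6,700 Ft = 119,700 Ft
  Exemption: 119,700 Ft ≤ 135,000 Ft, so full 52,000 Ft applies
  Base: 119,700 Ft − 52,000 Ft = 67,700 Ft
  67,700 Ft × 12% = 8,124 Ft

16,027 Ft > 8,124 Ft, so the ordinary income tax governs.

16,027 Ft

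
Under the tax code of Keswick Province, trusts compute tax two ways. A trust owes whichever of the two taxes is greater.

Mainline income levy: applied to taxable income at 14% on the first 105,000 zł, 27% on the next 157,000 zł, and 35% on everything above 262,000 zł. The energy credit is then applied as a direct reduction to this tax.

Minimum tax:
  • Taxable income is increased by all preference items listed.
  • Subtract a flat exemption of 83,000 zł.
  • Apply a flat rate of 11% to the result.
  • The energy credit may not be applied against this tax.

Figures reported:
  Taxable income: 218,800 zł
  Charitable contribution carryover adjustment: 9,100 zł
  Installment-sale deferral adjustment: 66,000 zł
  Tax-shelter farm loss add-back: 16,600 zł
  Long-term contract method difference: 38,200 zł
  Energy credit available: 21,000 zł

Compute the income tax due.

Mainline income levy:
  105,000 zł × 14% = 14,700 zł
  113,800 zł × 27% = 30,726 zł
  → 45,426 zł
  Less energy credit 21,000 zł → 24,426 zł

Minimum tax:
  Adjusted income: 218,800 zł + 9,100 zł + 66,000 zł + 16,600 zł + 38,200 zł = 348,700 zł
  Less exemption 83,000 zł → base 265,700 zł
  265,700 zł × 11% = 29,227 zł

29,227 zł > 24,426 zł, so the minimum tax is the binding amount.

29,227 zł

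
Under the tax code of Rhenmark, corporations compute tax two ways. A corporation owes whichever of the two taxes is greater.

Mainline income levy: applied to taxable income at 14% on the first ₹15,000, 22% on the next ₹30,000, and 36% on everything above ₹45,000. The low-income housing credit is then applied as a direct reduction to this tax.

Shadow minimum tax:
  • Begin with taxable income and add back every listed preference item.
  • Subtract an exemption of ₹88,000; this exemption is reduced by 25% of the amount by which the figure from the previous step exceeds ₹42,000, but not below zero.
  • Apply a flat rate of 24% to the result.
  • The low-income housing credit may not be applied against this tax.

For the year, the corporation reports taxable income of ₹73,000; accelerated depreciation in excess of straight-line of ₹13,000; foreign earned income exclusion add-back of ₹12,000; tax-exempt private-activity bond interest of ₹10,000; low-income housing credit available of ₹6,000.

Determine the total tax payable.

Shadow minimum tax:
  Adjusted income: ₹73,000 + ₹13,000 + ₹12,000 + ₹10,000 = ₹108,000
  Exemption: ₹88,000 − 25% × (₹108,000 − ₹42,000) = ₹88,000 − ₹16,500 = ₹71,500
  Base: ₹108,000 − ₹71,500 = ₹36,500
  ₹36,500 × 24% = ₹8,760

Mainline income levy:
  ₹15,000 × 14% = ₹2,100
  ₹30,000 × 22% = ₹6,600
  ₹28,000 × 36% = ₹10,080
  → ₹18,780
  Less low-income housing credit ₹6,000 → ₹12,780

₹12,780 > ₹8,760, so the mainline income levy governs.

₹12,780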